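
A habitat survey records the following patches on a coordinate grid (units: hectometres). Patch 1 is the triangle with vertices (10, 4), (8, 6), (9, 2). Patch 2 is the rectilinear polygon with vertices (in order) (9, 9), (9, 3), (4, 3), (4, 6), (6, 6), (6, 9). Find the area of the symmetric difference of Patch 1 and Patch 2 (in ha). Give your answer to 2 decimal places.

24.25

|Patch 1| = 3, |Patch 2| = 24, |Patch 1∩Patch 2| = 1.375.
|Patch 1 △ Patch 2| = |Patch 1| + |Patch 2| − 2·|Patch 1∩Patch 2| = 3 + 24 − 2.75 = 24.25.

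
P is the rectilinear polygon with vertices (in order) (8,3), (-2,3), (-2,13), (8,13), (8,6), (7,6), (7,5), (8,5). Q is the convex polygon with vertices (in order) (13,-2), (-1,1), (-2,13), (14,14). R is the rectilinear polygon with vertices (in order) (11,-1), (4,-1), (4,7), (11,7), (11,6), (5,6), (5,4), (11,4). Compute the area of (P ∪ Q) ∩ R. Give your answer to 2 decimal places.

|P ∪ Q| = 214.1667.
|(P ∪ Q) ∩ R| = 41.99.

41.99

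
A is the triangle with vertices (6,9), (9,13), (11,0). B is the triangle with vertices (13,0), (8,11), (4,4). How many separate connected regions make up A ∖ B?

2

A ∖ B splits into 2 disjoint pieces (area 6.3343, area 0.2262).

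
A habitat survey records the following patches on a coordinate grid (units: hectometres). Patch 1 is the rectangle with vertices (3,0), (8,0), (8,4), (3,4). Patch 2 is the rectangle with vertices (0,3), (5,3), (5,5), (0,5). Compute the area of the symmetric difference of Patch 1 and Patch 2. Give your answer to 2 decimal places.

26.00

|Patch 1∩Patch 2|: x∈[3,5], y∈[3,4] → 2·1 = 2.
|Patch 1 △ Patch 2| = |Patch 1| + |Patch 2| − 2·|Patch 1∩Patch 2| = 20 + 10 − 4 = 26.00.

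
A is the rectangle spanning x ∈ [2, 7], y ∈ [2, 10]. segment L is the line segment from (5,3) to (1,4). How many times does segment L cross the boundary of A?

1

The segment meets the boundary at (2,3.75).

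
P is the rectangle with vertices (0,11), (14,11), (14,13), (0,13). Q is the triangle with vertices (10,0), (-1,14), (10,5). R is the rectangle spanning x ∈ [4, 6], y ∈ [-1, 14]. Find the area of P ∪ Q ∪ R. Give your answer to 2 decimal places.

74.33

By inclusion–exclusion:
Individual areas: |P| = 28, |Q| = 27.5, |R| = 30.
|P∩Q| = 1.7168.
|P∩R|: x∈[4,6], y∈[11,13] → 2·2 = 4.
|Q∩R| = 5.4545.
|P∩Q∩R| = 0.
|P ∪ Q ∪ R| = 85.5 − 11.1714 + 0 = 74.33.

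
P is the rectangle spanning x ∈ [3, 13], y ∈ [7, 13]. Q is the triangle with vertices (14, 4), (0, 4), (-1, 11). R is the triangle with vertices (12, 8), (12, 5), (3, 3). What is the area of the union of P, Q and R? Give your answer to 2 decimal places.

109.17

By inclusion–exclusion:
Individual areas: |P| = 60, |Q| = 49, |R| = 13.5.
|P∩Q| = 4.8762.
|P∩R| = 0.9.
|Q∩R| = 7.5532.
|P∩Q∩R| = 0.
|P ∪ Q ∪ R| = 122.5 − 13.3294 + 0 = 109.17.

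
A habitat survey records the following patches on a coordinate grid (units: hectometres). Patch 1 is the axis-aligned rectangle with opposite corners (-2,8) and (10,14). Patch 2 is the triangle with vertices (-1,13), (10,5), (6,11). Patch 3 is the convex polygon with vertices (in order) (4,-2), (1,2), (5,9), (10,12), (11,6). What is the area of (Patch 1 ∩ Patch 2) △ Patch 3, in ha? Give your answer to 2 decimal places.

|Patch 1 ∩ Patch 2| = 13.8125.
|(Patch 1 ∩ Patch 2) ∩ Patch 3| = 3.5816.
|(Patch 1 ∩ Patch 2) △ Patch 3| = 13.8125 + 69.5 − 7.1632 = 76.15.

76.15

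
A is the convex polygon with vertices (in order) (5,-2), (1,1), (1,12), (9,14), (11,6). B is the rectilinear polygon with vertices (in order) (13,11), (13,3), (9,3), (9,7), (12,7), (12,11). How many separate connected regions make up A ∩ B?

1

A ∩ B is a single connected region.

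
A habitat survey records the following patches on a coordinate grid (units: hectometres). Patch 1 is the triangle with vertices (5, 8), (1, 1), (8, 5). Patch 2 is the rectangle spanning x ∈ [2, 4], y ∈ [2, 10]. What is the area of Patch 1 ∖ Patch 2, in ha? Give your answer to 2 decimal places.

|Patch 1| = 16.5, |Patch 1∩Patch 2| = 4.5536.
|Patch 1 ∖ Patch 2| = |Patch 1| − |Patch 1∩Patch 2| = 16.5 − 4.5536 = 11.95.

11.95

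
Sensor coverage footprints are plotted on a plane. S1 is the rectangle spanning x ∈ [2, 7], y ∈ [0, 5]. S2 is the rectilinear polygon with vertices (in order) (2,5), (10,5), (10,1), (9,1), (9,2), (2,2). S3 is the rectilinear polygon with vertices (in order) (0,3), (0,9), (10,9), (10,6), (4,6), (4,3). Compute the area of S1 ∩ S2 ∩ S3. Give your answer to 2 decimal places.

The intersection is the polygon with vertices (2,5), (4,5), (4,3), (2,3).
By the shoelace formula its area is 4.00.

4.00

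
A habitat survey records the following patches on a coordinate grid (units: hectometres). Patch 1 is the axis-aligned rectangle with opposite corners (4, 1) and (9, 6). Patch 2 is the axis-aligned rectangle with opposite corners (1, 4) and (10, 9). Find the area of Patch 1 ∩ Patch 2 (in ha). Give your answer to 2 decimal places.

|Patch 1∩Patch 2|: x∈[4,9], y∈[4,6] → 5·2 = 10.

10.00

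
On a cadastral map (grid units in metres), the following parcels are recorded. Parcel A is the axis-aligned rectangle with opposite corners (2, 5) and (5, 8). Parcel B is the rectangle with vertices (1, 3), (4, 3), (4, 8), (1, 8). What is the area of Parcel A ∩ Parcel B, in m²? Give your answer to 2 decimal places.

6.00

|Parcel A∩Parcel B|: x∈[2,4], y∈[5,8] → 2·3 = 6.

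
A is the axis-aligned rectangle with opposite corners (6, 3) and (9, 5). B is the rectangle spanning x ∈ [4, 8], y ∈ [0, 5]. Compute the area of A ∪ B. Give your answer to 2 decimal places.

22.00

By inclusion–exclusion:
Individual areas: |A| = 6, |B| = 20.
|A∩B|: x∈[6,8], y∈[3,5] → 2·2 = 4.
|A ∪ B| = 26 − 4 = 22.00.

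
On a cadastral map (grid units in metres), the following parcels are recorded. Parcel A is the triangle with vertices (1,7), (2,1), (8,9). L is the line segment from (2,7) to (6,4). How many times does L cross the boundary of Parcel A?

The segment meets the boundary at (4.88,4.84).

1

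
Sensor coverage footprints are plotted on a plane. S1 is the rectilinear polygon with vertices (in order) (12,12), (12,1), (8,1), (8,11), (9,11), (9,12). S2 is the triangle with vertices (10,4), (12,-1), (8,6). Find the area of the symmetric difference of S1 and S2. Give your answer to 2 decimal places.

40.69

|S1| = 43, |S2| = 3, |S1∩S2| = 2.6571.
|S1 △ S2| = |S1| + |S2| − 2·|S1∩S2| = 43 + 3 − 5.3143 = 40.69.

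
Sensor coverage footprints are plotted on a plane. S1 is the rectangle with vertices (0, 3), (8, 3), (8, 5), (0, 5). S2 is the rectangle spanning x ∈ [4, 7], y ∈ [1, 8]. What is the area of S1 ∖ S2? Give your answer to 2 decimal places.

10.00

|S1∩S2|: x∈[4,7], y∈[3,5] → 3·2 = 6.
|S1| = 16.
|S1 ∖ S2| = |S1| − |S1∩S2| = 16 − 6 = 10.00.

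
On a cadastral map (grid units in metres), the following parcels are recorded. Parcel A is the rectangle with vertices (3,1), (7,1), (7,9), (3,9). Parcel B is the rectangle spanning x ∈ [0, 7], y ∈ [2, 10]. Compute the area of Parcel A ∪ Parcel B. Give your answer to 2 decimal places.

By inclusion–exclusion:
Individual areas: |Parcel A| = 32, |Parcel B| = 56.
|Parcel A∩Parcel B|: x∈[3,7], y∈[2,9] → 4·7 = 28.
|Parcel A ∪ Parcel B| = 88 − 28 = 60.00.

60.00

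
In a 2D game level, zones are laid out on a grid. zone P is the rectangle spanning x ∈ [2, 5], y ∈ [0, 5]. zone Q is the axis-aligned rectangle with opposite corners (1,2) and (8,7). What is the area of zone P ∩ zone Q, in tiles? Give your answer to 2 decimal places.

9.00

|zone P∩zone Q|: x∈[2,5], y∈[2,5] → 3·3 = 9.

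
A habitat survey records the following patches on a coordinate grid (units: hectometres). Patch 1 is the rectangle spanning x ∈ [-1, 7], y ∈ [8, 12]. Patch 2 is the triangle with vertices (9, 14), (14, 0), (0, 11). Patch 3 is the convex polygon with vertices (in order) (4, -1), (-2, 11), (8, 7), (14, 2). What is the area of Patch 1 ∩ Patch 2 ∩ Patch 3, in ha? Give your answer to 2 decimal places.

1.15

The intersection is the polygon with vertices (3.818,8), (2.074,9.37), (5.5,8).
By the shoelace formula its area is 1.15.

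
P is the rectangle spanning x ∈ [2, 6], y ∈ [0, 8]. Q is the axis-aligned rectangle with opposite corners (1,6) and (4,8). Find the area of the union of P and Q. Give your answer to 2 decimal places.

By inclusion–exclusion:
Individual areas: |P| = 32, |Q| = 6.
|P∩Q|: x∈[2,4], y∈[6,8] → 2·2 = 4.
|P ∪ Q| = 38 − 4 = 34.00.

34.00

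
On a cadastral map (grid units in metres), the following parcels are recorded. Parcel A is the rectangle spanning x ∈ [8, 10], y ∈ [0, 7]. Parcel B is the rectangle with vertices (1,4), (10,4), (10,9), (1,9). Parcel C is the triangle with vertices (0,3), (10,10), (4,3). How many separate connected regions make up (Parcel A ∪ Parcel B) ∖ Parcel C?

(Parcel A ∪ Parcel B) ∖ Parcel C splits into 2 disjoint pieces (area 23, area 20).

2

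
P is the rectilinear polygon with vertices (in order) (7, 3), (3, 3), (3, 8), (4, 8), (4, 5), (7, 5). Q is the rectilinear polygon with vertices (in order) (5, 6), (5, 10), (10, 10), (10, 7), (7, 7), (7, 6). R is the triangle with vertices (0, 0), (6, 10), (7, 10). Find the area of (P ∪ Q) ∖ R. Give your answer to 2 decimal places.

|P ∪ Q| = 28.
|(P ∪ Q) ∩ R| = 2.8571.
|(P ∪ Q) ∖ R| = 28 − 2.8571 = 25.14.

25.14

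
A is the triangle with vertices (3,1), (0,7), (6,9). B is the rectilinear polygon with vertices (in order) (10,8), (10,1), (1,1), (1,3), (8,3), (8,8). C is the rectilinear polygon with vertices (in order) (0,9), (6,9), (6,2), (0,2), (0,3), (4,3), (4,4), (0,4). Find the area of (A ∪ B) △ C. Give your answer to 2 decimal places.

|A ∪ B| = 47.25.
|(A ∪ B) ∩ C| = 22.0833.
|(A ∪ B) △ C| = 47.25 + 38 − 44.1667 = 41.08.

41.08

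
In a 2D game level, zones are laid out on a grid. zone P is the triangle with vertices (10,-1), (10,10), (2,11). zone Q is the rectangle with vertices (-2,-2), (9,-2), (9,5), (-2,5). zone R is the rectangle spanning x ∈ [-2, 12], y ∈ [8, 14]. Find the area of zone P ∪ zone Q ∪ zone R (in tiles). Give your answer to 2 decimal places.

181.25

By inclusion–exclusion:
Individual areas: |zone P| = 44, |zone Q| = 77, |zone R| = 84.
|zone P∩zone Q| = 6.75.
|zone P∩zone R| = 17.
|zone Q∩zone R| = 0 (no overlap).
|zone P∩zone Q∩zone R| = 0.
|zone P ∪ zone Q ∪ zone R| = 205 − 23.75 + 0 = 181.25.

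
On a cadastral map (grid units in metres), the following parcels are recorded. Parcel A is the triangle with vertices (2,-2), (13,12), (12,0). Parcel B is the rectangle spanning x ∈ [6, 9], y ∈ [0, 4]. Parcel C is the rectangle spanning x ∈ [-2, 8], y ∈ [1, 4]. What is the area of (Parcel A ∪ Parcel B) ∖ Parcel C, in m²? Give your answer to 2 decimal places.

|Parcel A ∪ Parcel B| = 59.3247.
|(Parcel A ∪ Parcel B) ∩ Parcel C| = 7.7175.
|(Parcel A ∪ Parcel B) ∖ Parcel C| = 59.3247 − 7.7175 = 51.61.

51.61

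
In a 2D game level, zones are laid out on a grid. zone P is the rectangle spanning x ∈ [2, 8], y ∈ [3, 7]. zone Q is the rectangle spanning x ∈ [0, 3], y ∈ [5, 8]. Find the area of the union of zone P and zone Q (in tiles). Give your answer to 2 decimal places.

By inclusion–exclusion:
Individual areas: |zone P| = 24, |zone Q| = 9.
|zone P∩zone Q|: x∈[2,3], y∈[5,7] → 1·2 = 2.
|zone P ∪ zone Q| = 33 − 2 = 31.00.

31.00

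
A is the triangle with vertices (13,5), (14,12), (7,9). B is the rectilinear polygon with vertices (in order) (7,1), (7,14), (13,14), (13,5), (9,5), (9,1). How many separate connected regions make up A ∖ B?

1

A ∖ B is a single connected region.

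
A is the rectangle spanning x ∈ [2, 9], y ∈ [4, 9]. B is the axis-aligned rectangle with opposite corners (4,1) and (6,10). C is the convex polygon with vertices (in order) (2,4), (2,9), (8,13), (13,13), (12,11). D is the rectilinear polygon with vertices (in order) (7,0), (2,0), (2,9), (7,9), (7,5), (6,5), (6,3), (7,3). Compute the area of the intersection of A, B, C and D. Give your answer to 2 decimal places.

The intersection is the polygon with vertices (4,5.4), (4,9), (6,9), (6,6.8).
By the shoelace formula its area is 5.80.

5.80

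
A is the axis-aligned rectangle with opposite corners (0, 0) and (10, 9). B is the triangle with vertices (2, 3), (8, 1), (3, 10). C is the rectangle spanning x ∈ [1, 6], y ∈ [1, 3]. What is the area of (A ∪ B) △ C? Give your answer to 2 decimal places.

80.35

|A ∪ B| = 90.3492.
|(A ∪ B) ∩ C| = 10.
|(A ∪ B) △ C| = 90.3492 + 10 − 20 = 80.35.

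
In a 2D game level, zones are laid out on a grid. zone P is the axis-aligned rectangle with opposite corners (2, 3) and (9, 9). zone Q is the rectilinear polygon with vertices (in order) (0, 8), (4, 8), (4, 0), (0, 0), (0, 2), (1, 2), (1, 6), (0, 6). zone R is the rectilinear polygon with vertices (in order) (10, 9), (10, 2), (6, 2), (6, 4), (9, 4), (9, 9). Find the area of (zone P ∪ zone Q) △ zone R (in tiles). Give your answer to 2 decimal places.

|zone P ∪ zone Q| = 60.
|(zone P ∪ zone Q) ∩ zone R| = 3.
|(zone P ∪ zone Q) △ zone R| = 60 + 13 − 6 = 67.00.

67.00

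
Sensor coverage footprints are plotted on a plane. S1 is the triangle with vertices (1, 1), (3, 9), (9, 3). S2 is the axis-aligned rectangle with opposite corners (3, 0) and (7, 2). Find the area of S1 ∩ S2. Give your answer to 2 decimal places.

The intersection is the polygon with vertices (3,1.5), (3,2), (5,2).
By the shoelace formula its area is 0.50.

0.50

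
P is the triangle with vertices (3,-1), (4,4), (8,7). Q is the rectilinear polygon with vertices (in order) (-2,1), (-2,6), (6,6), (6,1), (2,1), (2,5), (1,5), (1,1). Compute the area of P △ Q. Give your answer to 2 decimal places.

|P| = 8.5, |Q| = 36, |P∩Q| = 5.95.
|P △ Q| = |P| + |Q| − 2·|P∩Q| = 8.5 + 36 − 11.9 = 32.60.

32.60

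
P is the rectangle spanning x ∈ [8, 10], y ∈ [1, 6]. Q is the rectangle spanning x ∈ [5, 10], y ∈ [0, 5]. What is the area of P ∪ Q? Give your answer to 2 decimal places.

By inclusion–exclusion:
Individual areas: |P| = 10, |Q| = 25.
|P∩Q|: x∈[8,10], y∈[1,5] → 2·4 = 8.
|P ∪ Q| = 35 − 8 = 27.00.

27.00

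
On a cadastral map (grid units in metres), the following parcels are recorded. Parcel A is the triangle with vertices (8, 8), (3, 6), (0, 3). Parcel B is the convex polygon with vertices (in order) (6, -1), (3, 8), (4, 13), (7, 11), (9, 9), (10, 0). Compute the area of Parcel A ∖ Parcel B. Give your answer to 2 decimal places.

2.45

|Parcel A| = 4.5, |Parcel A∩Parcel B| = 2.0538.
|Parcel A ∖ Parcel B| = |Parcel A| − |Parcel A∩Parcel B| = 4.5 − 2.0538 = 2.45.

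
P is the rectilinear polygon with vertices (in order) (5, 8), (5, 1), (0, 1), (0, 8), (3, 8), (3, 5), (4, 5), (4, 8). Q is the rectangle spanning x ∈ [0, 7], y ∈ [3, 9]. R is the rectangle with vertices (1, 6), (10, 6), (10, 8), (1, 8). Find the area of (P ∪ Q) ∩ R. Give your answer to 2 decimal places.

The region (P ∪ Q) ∩ R is the polygon with vertices (7,6), (1,6), (1,8), (7,8).
By the shoelace formula its area is 12.00.

12.00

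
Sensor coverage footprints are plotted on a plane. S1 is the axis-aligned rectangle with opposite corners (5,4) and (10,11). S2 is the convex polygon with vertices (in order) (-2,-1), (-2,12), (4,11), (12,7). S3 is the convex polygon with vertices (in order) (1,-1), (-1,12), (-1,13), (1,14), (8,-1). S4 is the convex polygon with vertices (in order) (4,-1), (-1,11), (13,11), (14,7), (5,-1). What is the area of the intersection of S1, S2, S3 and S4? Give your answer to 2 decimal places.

0.48

The intersection is the polygon with vertices (5,5.429), (5.667,4), (5,4).
By the shoelace formula its area is 0.48.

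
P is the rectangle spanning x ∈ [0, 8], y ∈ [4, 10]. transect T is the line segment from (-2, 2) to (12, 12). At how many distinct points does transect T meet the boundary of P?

The segment meets the boundary at (8,9.143), (0.8,4).

2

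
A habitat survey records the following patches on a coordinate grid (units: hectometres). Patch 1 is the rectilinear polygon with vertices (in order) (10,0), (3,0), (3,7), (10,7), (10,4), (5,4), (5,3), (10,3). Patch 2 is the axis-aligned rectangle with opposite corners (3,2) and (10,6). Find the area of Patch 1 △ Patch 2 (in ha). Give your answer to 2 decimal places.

26.00

|Patch 1| = 44, |Patch 2| = 28, |Patch 1∩Patch 2| = 23.
|Patch 1 △ Patch 2| = |Patch 1| + |Patch 2| − 2·|Patch 1∩Patch 2| = 44 + 28 − 46 = 26.00.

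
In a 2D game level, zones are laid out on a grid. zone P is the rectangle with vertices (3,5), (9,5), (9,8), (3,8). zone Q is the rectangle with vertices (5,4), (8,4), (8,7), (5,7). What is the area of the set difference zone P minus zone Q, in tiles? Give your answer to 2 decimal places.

|zone P∩zone Q|: x∈[5,8], y∈[5,7] → 3·2 = 6.
|zone P| = 18.
|zone P ∖ zone Q| = |zone P| − |zone P∩zone Q| = 18 − 6 = 12.00.

12.00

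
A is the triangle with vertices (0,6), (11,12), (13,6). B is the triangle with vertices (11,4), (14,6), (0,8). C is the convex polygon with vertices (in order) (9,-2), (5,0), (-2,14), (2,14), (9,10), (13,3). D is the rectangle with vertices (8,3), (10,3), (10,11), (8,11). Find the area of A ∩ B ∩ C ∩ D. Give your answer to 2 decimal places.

1.43

The intersection is the polygon with vertices (8,6), (8,6.857), (10,6.571), (10,6).
By the shoelace formula its area is 1.43.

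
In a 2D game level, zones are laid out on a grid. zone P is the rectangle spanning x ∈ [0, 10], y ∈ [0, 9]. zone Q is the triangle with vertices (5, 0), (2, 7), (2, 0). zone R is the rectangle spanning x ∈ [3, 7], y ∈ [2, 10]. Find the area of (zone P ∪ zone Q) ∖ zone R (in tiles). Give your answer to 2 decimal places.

62.00

|zone P ∪ zone Q| = 90.
|(zone P ∪ zone Q) ∩ zone R| = 28.
|(zone P ∪ zone Q) ∖ zone R| = 90 − 28 = 62.00.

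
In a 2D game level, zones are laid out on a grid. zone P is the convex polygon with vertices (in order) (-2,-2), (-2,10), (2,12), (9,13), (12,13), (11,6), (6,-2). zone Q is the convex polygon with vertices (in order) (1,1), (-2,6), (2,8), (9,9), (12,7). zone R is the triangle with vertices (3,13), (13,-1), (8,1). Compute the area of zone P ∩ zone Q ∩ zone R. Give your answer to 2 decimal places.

7.38

The intersection is the polygon with vertices (6.704,4.111), (4.91,8.416), (6.148,8.593), (8.607,5.149).
By the shoelace formula its area is 7.38.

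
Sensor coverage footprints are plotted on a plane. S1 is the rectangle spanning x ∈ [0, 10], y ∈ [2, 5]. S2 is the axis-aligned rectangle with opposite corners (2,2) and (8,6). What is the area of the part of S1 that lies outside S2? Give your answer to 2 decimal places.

|S1∩S2|: x∈[2,8], y∈[2,5] → 6·3 = 18.
|S1| = 30.
|S1 ∖ S2| = |S1| − |S1∩S2| = 30 − 18 = 12.00.

12.00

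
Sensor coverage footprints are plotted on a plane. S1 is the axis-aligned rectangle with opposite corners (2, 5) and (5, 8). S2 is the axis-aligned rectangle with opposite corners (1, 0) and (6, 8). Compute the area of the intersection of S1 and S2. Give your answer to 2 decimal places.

|S1∩S2|: x∈[2,5], y∈[5,8] → 3·3 = 9.

9.00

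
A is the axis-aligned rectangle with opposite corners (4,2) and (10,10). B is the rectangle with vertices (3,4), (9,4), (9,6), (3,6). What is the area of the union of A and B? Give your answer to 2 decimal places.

50.00

By inclusion–exclusion:
Individual areas: |A| = 48, |B| = 12.
|A∩B|: x∈[4,9], y∈[4,6] → 5·2 = 10.
|A ∪ B| = 60 − 10 = 50.00.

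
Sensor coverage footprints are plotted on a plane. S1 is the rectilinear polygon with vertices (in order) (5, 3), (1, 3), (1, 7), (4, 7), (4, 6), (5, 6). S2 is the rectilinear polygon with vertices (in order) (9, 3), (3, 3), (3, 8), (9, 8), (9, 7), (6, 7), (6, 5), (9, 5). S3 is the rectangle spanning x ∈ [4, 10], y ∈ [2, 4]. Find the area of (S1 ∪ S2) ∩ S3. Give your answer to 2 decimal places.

The region (S1 ∪ S2) ∩ S3 is the polygon with vertices (9,3), (5,3), (4,3), (4,4), (9,4).
By the shoelace formula its area is 5.00.

5.00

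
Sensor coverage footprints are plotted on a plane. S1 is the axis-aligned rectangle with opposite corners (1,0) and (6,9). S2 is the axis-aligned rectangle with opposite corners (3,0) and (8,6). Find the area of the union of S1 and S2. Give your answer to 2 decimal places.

By inclusion–exclusion:
Individual areas: |S1| = 45, |S2| = 30.
|S1∩S2|: x∈[3,6], y∈[0,6] → 3·6 = 18.
|S1 ∪ S2| = 75 − 18 = 57.00.

57.00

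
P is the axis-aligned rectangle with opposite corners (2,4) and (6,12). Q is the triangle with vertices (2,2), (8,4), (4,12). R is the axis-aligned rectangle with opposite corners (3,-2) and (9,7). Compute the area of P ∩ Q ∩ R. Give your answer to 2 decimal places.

9.00

The intersection is the polygon with vertices (3,4), (3,7), (6,7), (6,4).
By the shoelace formula its area is 9.00.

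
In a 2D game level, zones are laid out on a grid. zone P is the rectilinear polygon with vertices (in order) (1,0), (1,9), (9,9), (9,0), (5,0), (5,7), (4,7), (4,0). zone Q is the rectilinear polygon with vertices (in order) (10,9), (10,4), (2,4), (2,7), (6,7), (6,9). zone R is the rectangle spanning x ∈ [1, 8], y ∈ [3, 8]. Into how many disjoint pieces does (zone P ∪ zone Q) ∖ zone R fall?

(zone P ∪ zone Q) ∖ zone R splits into 2 disjoint pieces (area 30, area 9).

2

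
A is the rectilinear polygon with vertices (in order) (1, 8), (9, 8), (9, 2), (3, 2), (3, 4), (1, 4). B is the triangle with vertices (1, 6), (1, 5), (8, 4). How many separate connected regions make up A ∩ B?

A ∩ B is a single connected region.

1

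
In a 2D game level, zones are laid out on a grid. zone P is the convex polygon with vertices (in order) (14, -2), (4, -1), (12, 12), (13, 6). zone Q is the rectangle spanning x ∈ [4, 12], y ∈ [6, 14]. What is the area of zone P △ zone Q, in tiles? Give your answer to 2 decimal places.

|zone P| = 70, |zone Q| = 64, |zone P∩zone Q| = 11.0769.
|zone P △ zone Q| = |zone P| + |zone Q| − 2·|zone P∩zone Q| = 70 + 64 − 22.1538 = 111.85.

111.85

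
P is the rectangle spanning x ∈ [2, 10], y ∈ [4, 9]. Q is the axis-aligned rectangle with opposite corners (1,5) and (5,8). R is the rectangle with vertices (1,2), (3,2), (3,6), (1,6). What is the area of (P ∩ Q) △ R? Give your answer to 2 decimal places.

15.00

|P ∩ Q| = 9.
|(P ∩ Q) ∩ R| = 1.
|(P ∩ Q) △ R| = 9 + 8 − 2 = 15.00.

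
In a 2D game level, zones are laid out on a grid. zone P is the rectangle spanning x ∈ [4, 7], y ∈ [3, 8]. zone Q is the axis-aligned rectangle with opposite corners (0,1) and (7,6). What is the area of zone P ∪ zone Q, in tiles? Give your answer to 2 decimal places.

By inclusion–exclusion:
Individual areas: |zone P| = 15, |zone Q| = 35.
|zone P∩zone Q|: x∈[4,7], y∈[3,6] → 3·3 = 9.
|zone P ∪ zone Q| = 50 − 9 = 41.00.

41.00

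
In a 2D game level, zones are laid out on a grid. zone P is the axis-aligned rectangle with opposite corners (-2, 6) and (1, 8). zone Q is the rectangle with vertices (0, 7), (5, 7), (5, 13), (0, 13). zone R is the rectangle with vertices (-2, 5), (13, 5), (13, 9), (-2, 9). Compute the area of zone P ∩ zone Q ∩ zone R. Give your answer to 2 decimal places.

1.00

The intersection is the polygon with vertices (1,7), (0,7), (0,8), (1,8).
By the shoelace formula its area is 1.00.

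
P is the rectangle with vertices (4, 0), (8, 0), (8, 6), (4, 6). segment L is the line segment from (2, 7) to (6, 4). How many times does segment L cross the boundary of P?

1

The segment meets the boundary at (4,5.5).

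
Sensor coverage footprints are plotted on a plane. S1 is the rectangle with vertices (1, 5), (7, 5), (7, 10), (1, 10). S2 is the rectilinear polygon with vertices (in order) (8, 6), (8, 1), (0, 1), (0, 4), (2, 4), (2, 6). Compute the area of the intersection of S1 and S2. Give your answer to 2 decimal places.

The intersection is the polygon with vertices (7,5), (2,5), (2,6), (7,6).
By the shoelace formula its area is 5.00.

5.00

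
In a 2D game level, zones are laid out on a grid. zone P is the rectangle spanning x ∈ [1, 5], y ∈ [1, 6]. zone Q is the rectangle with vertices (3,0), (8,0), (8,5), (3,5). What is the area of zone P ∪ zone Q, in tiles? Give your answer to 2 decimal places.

37.00

By inclusion–exclusion:
Individual areas: |zone P| = 20, |zone Q| = 25.
|zone P∩zone Q|: x∈[3,5], y∈[1,5] → 2·4 = 8.
|zone P ∪ zone Q| = 45 − 8 = 37.00.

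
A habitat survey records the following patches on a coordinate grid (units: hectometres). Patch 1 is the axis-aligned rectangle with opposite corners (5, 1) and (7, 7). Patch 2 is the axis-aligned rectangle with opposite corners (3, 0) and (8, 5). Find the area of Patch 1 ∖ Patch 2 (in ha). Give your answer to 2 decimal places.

|Patch 1∩Patch 2|: x∈[5,7], y∈[1,5] → 2·4 = 8.
|Patch 1| = 12.
|Patch 1 ∖ Patch 2| = |Patch 1| − |Patch 1∩Patch 2| = 12 − 8 = 4.00.

4.00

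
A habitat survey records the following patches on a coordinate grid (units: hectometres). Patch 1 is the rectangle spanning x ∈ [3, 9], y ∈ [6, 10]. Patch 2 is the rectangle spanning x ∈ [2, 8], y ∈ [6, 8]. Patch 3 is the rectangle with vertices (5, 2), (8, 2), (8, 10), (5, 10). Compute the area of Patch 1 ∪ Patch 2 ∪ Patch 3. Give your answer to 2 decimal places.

By inclusion–exclusion:
Individual areas: |Patch 1| = 24, |Patch 2| = 12, |Patch 3| = 24.
|Patch 1∩Patch 2|: x∈[3,8], y∈[6,8] → 5·2 = 10.
|Patch 1∩Patch 3|: x∈[5,8], y∈[6,10] → 3·4 = 12.
|Patch 2∩Patch 3|: x∈[5,8], y∈[6,8] → 3·2 = 6.
|Patch 1∩Patch 2∩Patch 3| = 6.
|Patch 1 ∪ Patch 2 ∪ Patch 3| = 60 − 28 + 6 = 38.00.

38.00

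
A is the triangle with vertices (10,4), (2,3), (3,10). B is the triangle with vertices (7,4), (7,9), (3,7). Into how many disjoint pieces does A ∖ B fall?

A ∖ B is a single connected region.

1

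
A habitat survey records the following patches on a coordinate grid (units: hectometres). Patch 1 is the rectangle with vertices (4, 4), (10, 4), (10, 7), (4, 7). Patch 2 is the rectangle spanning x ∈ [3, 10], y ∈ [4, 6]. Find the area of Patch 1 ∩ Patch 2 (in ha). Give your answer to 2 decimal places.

|Patch 1∩Patch 2|: x∈[4,10], y∈[4,6] → 6·2 = 12.

12.00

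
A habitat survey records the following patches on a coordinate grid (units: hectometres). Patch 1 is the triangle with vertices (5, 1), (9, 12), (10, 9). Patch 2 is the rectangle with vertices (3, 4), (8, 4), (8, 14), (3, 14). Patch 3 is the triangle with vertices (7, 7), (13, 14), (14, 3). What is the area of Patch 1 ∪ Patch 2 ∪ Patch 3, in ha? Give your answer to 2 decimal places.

By inclusion–exclusion:
Individual areas: |Patch 1| = 11.5, |Patch 2| = 50, |Patch 3| = 36.5.
|Patch 1∩Patch 2| = 3.9989.
|Patch 1∩Patch 3| = 4.3334.
|Patch 2∩Patch 3| = 0.869.
|Patch 1∩Patch 2∩Patch 3| = 0.8277.
|Patch 1 ∪ Patch 2 ∪ Patch 3| = 98 − 9.2013 + 0.8277 = 89.63.

89.63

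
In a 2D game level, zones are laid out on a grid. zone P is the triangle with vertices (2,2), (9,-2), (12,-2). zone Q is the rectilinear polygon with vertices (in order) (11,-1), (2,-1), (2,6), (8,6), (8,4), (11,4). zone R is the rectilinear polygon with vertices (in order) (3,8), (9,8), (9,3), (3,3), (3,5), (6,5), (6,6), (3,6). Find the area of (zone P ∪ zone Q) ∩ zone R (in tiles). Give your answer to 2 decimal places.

|zone P ∪ zone Q| = 59.625.
|(zone P ∪ zone Q) ∩ zone R| = 13.00.

13.00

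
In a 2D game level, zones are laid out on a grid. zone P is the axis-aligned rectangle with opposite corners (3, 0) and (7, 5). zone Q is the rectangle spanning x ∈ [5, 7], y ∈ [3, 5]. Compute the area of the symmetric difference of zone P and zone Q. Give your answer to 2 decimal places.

|zone P∩zone Q|: x∈[5,7], y∈[3,5] → 2·2 = 4.
|zone P △ zone Q| = |zone P| + |zone Q| − 2·|zone P∩zone Q| = 20 + 4 − 8 = 16.00.

16.00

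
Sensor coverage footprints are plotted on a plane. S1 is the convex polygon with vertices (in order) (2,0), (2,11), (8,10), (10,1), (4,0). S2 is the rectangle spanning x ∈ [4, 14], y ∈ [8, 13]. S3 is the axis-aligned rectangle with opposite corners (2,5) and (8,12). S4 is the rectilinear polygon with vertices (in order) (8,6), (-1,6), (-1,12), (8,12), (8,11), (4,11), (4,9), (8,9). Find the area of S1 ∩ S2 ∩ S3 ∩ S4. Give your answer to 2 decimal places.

4.00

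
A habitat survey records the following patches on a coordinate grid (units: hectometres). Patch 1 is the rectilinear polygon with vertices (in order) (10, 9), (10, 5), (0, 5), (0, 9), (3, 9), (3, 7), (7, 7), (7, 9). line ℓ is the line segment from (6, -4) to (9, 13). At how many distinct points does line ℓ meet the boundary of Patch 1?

The segment meets the boundary at (8.294,9), (7.588,5).

2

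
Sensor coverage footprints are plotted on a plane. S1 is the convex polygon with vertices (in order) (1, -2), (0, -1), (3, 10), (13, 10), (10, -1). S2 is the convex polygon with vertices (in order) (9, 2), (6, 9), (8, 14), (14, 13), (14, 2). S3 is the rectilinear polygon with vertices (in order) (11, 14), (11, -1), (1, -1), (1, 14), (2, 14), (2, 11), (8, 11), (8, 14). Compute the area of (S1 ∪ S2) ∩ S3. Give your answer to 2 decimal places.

113.54

|S1 ∪ S2| = 155.9273.
|(S1 ∪ S2) ∩ S3| = 113.54.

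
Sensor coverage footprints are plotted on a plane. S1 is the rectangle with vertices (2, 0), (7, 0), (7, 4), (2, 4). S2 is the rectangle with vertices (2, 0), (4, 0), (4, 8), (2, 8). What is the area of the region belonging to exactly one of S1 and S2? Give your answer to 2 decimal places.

20.00

|S1∩S2|: x∈[2,4], y∈[0,4] → 2·4 = 8.
|S1 △ S2| = |S1| + |S2| − 2·|S1∩S2| = 20 + 16 − 16 = 20.00.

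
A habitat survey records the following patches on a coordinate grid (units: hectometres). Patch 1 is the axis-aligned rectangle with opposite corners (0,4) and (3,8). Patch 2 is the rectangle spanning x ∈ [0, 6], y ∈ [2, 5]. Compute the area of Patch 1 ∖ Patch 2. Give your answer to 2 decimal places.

|Patch 1∩Patch 2|: x∈[0,3], y∈[4,5] → 3·1 = 3.
|Patch 1| = 12.
|Patch 1 ∖ Patch 2| = |Patch 1| − |Patch 1∩Patch 2| = 12 − 3 = 9.00.

9.00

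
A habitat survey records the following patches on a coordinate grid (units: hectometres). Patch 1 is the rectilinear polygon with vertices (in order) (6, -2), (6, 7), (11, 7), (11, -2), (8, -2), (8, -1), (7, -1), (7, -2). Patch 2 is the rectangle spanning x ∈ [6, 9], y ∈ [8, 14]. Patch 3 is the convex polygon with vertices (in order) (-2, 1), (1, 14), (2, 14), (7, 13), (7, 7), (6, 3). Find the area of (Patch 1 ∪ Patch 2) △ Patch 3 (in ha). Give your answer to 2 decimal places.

130.80

|Patch 1 ∪ Patch 2| = 62.
|(Patch 1 ∪ Patch 2) ∩ Patch 3| = 7.1.
|(Patch 1 ∪ Patch 2) △ Patch 3| = 62 + 83 − 14.2 = 130.80.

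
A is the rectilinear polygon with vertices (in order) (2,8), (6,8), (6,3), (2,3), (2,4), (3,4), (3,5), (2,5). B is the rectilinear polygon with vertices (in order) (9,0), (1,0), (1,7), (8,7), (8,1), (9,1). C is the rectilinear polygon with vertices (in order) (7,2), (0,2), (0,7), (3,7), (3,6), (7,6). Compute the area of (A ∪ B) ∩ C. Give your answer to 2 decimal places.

The region (A ∪ B) ∩ C is the polygon with vertices (1,7), (2,7), (3,7), (3,6), (7,6), (7,2), (1,2).
By the shoelace formula its area is 26.00.

26.00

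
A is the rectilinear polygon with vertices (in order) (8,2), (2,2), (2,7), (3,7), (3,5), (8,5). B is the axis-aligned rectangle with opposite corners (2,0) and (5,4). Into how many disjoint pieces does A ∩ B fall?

1

A ∩ B is a single connected region.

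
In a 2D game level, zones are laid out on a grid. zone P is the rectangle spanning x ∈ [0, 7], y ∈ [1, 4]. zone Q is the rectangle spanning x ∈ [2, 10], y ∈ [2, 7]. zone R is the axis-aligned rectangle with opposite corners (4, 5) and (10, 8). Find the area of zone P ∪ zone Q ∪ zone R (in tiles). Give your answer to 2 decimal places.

By inclusion–exclusion:
Individual areas: |zone P| = 21, |zone Q| = 40, |zone R| = 18.
|zone P∩zone Q|: x∈[2,7], y∈[2,4] → 5·2 = 10.
|zone P∩zone R| = 0 (no overlap).
|zone Q∩zone R|: x∈[4,10], y∈[5,7] → 6·2 = 12.
|zone P∩zone Q∩zone R| = 0.
|zone P ∪ zone Q ∪ zone R| = 79 − 22 + 0 = 57.00.

57.00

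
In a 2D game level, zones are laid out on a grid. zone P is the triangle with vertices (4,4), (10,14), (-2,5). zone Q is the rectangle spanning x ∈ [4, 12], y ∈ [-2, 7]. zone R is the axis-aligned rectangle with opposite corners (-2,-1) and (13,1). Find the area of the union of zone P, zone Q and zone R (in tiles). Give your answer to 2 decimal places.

By inclusion–exclusion:
Individual areas: |zone P| = 33, |zone Q| = 72, |zone R| = 30.
|zone P∩zone Q| = 2.7.
|zone P∩zone R| = 0.
|zone Q∩zone R|: x∈[4,12], y∈[-1,1] → 8·2 = 16.
|zone P∩zone Q∩zone R| = 0.
|zone P ∪ zone Q ∪ zone R| = 135 − 18.7 + 0 = 116.30.

116.30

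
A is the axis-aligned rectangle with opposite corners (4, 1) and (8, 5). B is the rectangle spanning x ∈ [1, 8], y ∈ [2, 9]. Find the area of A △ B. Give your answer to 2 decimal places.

|A∩B|: x∈[4,8], y∈[2,5] → 4·3 = 12.
|A △ B| = |A| + |B| − 2·|A∩B| = 16 + 49 − 24 = 41.00.

41.00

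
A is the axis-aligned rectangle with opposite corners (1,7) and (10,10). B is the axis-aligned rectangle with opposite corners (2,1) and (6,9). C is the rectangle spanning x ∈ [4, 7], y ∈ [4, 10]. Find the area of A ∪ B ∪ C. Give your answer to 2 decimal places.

54.00

By inclusion–exclusion:
Individual areas: |A| = 27, |B| = 32, |C| = 18.
|A∩B|: x∈[2,6], y∈[7,9] → 4·2 = 8.
|A∩C|: x∈[4,7], y∈[7,10] → 3·3 = 9.
|B∩C|: x∈[4,6], y∈[4,9] → 2·5 = 10.
|A∩B∩C| = 4.
|A ∪ B ∪ C| = 77 − 27 + 4 = 54.00.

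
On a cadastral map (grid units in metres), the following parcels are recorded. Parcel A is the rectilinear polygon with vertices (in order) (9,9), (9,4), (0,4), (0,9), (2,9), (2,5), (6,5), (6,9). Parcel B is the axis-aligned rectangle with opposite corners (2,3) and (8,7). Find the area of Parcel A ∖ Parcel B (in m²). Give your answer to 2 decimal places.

19.00

|Parcel A| = 29, |Parcel A∩Parcel B| = 10.
|Parcel A ∖ Parcel B| = |Parcel A| − |Parcel A∩Parcel B| = 29 − 10 = 19.00.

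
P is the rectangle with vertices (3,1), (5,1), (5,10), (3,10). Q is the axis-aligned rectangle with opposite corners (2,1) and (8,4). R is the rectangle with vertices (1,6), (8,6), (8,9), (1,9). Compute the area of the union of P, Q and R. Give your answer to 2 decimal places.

45.00

By inclusion–exclusion:
Individual areas: |P| = 18, |Q| = 18, |R| = 21.
|P∩Q|: x∈[3,5], y∈[1,4] → 2·3 = 6.
|P∩R|: x∈[3,5], y∈[6,9] → 2·3 = 6.
|Q∩R| = 0 (no overlap).
|P∩Q∩R| = 0.
|P ∪ Q ∪ R| = 57 − 12 + 0 = 45.00.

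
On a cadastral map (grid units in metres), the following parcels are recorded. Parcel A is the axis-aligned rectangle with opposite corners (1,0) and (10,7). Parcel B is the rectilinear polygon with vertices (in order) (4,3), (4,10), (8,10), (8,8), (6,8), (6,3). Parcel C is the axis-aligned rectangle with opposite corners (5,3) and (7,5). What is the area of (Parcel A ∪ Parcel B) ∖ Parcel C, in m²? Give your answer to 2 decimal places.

|Parcel A ∪ Parcel B| = 73.
|(Parcel A ∪ Parcel B) ∩ Parcel C| = 4.
|(Parcel A ∪ Parcel B) ∖ Parcel C| = 73 − 4 = 69.00.

69.00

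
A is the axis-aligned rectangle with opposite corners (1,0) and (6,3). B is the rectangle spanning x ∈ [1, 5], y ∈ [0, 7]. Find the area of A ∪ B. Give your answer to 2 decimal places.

By inclusion–exclusion:
Individual areas: |A| = 15, |B| = 28.
|A∩B|: x∈[1,5], y∈[0,3] → 4·3 = 12.
|A ∪ B| = 43 − 12 = 31.00.

31.00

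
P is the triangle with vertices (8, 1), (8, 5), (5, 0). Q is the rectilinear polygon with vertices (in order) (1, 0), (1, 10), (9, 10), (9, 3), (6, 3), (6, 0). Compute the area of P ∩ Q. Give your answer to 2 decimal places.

1.87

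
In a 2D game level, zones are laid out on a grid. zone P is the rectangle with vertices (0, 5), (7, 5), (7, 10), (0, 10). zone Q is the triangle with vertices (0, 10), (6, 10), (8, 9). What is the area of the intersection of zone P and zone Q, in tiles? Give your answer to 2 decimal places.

2.81

The intersection is the polygon with vertices (7,9.125), (0,10), (6,10), (7,9.5).
By the shoelace formula its area is 2.81.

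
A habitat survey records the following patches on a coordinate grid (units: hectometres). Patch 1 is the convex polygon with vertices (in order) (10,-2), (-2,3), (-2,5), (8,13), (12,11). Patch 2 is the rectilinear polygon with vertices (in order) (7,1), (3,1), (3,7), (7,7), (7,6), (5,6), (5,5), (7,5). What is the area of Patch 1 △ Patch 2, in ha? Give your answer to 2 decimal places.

101.00

|Patch 1| = 123, |Patch 2| = 22, |Patch 1∩Patch 2| = 22.
|Patch 1 △ Patch 2| = |Patch 1| + |Patch 2| − 2·|Patch 1∩Patch 2| = 123 + 22 − 44 = 101.00.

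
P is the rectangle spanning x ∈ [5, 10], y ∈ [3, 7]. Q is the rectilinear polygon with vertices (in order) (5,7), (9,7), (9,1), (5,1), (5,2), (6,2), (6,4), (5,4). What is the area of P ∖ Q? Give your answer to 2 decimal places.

5.00

|P| = 20, |P∩Q| = 15.
|P ∖ Q| = |P| − |P∩Q| = 20 − 15 = 5.00.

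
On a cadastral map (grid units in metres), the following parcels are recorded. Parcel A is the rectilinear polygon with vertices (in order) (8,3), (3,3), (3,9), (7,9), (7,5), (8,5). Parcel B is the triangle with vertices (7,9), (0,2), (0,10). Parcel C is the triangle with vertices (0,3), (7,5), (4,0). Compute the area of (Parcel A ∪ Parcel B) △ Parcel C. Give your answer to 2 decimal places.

50.64

|Parcel A ∪ Parcel B| = 46.
|(Parcel A ∪ Parcel B) ∩ Parcel C| = 4.9286.
|(Parcel A ∪ Parcel B) △ Parcel C| = 46 + 14.5 − 9.8571 = 50.64.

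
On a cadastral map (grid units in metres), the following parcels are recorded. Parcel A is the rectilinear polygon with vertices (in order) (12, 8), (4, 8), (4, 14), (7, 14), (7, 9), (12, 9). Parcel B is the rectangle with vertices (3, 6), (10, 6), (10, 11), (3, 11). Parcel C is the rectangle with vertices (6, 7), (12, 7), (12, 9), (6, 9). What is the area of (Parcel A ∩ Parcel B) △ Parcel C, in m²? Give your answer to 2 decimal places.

16.00

|Parcel A ∩ Parcel B| = 12.
|(Parcel A ∩ Parcel B) ∩ Parcel C| = 4.
|(Parcel A ∩ Parcel B) △ Parcel C| = 12 + 12 − 8 = 16.00.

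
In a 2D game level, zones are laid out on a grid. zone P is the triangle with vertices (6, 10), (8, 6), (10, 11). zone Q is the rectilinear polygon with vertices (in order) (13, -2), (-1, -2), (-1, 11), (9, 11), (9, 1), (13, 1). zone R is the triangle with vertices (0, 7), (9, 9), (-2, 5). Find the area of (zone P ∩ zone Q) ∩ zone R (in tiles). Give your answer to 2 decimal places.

The region (zone P ∩ zone Q) ∩ zone R is the polygon with vertices (6.75,8.5), (9,9), (6.885,8.231).
By the shoelace formula its area is 0.34.

0.34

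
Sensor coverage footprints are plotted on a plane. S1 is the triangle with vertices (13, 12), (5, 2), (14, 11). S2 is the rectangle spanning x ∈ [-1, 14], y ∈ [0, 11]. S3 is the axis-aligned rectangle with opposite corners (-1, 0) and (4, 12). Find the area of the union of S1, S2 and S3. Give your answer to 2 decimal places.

By inclusion–exclusion:
Individual areas: |S1| = 9, |S2| = 165, |S3| = 60.
|S1∩S2| = 8.1.
|S1∩S3| = 0.
|S2∩S3|: x∈[-1,4], y∈[0,11] → 5·11 = 55.
|S1∩S2∩S3| = 0.
|S1 ∪ S2 ∪ S3| = 234 − 63.1 + 0 = 170.90.

170.90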